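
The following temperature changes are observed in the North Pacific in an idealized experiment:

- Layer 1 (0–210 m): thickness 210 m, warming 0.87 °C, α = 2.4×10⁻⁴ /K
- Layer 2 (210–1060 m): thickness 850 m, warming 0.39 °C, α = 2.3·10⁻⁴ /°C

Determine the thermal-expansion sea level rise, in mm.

Layer 1: 2.4×10⁻⁴ × 0.87 × 210 = 0.043848 m
2.3×10⁻⁴ × 0.39 × 850 = 0.076245 m
Δh = 0.043848 + 0.076245 = 0.120093 m ≈ 120 mm

about 120 mm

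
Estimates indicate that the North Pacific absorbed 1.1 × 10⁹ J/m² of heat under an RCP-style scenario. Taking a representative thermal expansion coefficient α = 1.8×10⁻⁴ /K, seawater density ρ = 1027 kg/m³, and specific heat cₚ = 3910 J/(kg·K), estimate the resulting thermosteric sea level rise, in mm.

Δh = αQ/(ρcₚ) = 1.8×10⁻⁴ × 1.1×10⁹ / (1027 × 3910) ≈ 0.049308 m

49.3 mm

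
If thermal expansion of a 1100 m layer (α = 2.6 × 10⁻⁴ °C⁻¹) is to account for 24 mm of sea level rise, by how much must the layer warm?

about 0.084 °C

ΔT = Δh/(αH) = 0.024 / (2.6×10⁻⁴ × 1100) ≈ 0.08392 °C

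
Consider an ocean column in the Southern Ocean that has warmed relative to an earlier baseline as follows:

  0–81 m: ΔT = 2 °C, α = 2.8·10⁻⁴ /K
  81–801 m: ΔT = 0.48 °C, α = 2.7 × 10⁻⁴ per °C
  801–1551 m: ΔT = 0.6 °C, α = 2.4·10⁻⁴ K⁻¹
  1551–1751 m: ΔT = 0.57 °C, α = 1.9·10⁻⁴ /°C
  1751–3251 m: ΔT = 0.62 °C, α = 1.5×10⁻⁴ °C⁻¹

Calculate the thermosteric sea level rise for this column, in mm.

Layer 1: 2.8×10⁻⁴ × 81 × 2 = 0.04536 m
81–801 m: 2.7×10⁻⁴ × 720 × 0.48 = 0.093312 m
Layer 3: 2.4×10⁻⁴ × 0.6 × 750 = 0.10800 m
1551–1751 m: 0.57 × 200 × 1.9×10⁻⁴ = 0.02166 m
Layer 5: 1500 × 0.62 × 1.5×10⁻⁴ = 0.13950 m
Δh = 0.04536 + 0.093312 + 0.10800 + 0.02166 + 0.13950 = 0.407832 m ≈ 408 mm

408 mm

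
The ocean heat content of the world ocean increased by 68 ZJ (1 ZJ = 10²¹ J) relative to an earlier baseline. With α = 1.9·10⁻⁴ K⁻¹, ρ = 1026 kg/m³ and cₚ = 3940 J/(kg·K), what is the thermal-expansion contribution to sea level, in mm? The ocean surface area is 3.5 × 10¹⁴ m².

about 9.1 mm

Per unit area: Q = 68×10²¹ / (3.5×10¹⁴) ≈ 1.943×10⁸ J/m²
Δh = αQ/(ρcₚ) = 1.9×10⁻⁴ × 1.943×10⁸ / (1026 × 3940) ≈ 0.0091324 m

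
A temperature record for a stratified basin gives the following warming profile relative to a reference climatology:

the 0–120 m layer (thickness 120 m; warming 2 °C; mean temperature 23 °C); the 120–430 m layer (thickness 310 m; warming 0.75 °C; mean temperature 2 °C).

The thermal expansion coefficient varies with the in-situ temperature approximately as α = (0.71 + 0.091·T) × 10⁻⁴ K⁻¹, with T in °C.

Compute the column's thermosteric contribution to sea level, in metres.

Layer 1: α = (0.71 + 0.091×23)×10⁻⁴ = 2.803×10⁻⁴ K⁻¹
Layer 2: α = (0.71 + 0.091×2)×10⁻⁴ = 0.892×10⁻⁴ K⁻¹
2.803×10⁻⁴ × 120 × 2 = 0.067272 m
Layer 2: 310 × 0.75 × 0.892×10⁻⁴ = 0.020739 m
Δh = 0.067272 + 0.020739 = 0.088011 m

about 0.0880 m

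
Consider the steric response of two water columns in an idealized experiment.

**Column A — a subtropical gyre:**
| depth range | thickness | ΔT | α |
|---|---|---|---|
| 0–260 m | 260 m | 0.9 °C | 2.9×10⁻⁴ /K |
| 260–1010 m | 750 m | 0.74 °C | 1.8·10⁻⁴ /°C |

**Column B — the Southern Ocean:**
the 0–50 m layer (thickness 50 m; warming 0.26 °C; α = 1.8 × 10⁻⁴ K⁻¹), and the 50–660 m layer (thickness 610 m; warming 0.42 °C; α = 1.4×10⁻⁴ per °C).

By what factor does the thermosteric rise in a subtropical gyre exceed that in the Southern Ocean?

A 0–260 m: 260 × 0.9 × 2.9×10⁻⁴ = 0.06786 m
A 260–1010 m: 0.74 × 750 × 1.8×10⁻⁴ = 0.09990 m
A total: 0.16776 m
B 0.26 × 1.8×10⁻⁴ × 50 = 0.00234 m
B Layer 2: 610 × 1.4×10⁻⁴ × 0.42 = 0.035868 m
B total: 0.038208 m
Ratio: 0.16776 / 0.038208 ≈ 4.391

4.39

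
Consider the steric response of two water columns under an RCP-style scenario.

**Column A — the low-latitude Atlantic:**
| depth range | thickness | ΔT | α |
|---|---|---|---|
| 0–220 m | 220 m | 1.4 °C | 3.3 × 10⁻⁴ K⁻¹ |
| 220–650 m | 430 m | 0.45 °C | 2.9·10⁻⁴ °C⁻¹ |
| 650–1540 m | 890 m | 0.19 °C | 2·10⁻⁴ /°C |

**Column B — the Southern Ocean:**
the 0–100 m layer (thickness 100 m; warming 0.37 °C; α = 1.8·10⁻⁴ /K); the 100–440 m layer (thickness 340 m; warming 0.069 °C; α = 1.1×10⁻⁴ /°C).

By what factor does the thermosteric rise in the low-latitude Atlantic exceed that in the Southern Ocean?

≈ 21×

A Layer 1: 3.3×10⁻⁴ × 1.4 × 220 = 0.10164 m
A 0.45 × 430 × 2.9×10⁻⁴ = 0.056115 m
A 650–1540 m: 890 × 0.19 × 2×10⁻⁴ = 0.03382 m
A total: 0.191575 m
B 1.8×10⁻⁴ × 100 × 0.37 = 0.00666 m
B Layer 2: 340 × 1.1×10⁻⁴ × 0.069 = 0.0025806 m
B total: 0.0092406 m
Ratio: 0.191575 / 0.0092406 ≈ 20.73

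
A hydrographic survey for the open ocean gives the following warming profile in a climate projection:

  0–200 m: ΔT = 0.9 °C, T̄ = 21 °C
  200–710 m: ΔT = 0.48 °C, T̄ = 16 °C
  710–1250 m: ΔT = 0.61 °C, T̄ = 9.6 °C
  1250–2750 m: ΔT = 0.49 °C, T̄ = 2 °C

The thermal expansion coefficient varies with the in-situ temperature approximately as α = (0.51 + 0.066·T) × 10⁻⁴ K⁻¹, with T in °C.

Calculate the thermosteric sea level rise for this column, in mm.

about 157 mm

Layer 1: α = (0.51 + 0.066×21)×10⁻⁴ = 1.896×10⁻⁴ K⁻¹
Layer 2: α = (0.51 + 0.066×16)×10⁻⁴ = 1.566×10⁻⁴ K⁻¹
Layer 3: α = (0.51 + 0.066×9.6)×10⁻⁴ = 1.1436×10⁻⁴ K⁻¹
Layer 4: α = (0.51 + 0.066×2)×10⁻⁴ = 0.642×10⁻⁴ K⁻¹
1.896×10⁻⁴ × 0.9 × 200 = 0.034128 m
Layer 2: 0.48 × 1.566×10⁻⁴ × 510 = 0.03833568 m
Layer 3: 1.1436×10⁻⁴ × 0.61 × 540 = 0.037670184 m
Layer 4: 0.642×10⁻⁴ × 1500 × 0.49 = 0.047187 m
Δh = 0.034128 + 0.03833568 + 0.037670184 + 0.047187 = 0.157320864 m ≈ 157 mm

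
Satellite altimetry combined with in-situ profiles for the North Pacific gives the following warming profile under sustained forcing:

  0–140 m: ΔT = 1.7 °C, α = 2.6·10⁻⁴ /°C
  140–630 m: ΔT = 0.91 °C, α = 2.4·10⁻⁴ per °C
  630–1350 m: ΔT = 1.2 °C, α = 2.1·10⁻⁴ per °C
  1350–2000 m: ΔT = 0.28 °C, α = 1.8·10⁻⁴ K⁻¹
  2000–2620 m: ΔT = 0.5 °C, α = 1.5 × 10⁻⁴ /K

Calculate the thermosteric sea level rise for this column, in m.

0.430 m

Layer 1: 140 × 2.6×10⁻⁴ × 1.7 = 0.06188 m
490 × 0.91 × 2.4×10⁻⁴ = 0.107016 m
630–1350 m: 1.2 × 2.1×10⁻⁴ × 720 = 0.18144 m
1350–2000 m: 1.8×10⁻⁴ × 0.28 × 650 = 0.03276 m
0.5 × 620 × 1.5×10⁻⁴ = 0.04650 m
Δh = 0.06188 + 0.107016 + 0.18144 + 0.03276 + 0.04650 = 0.429596 m ≈ 0.430 m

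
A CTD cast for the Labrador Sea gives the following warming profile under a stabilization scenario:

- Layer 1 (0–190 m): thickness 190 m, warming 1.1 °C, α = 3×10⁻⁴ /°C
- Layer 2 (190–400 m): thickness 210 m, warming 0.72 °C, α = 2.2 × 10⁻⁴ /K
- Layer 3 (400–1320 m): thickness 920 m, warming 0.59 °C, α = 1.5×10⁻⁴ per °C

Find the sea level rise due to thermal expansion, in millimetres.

Layer 1: 190 × 1.1 × 3×10⁻⁴ = 0.06270 m
Layer 2: 2.2×10⁻⁴ × 0.72 × 210 = 0.033264 m
920 × 0.59 × 1.5×10⁻⁴ = 0.08142 m
Δh = 0.06270 + 0.033264 + 0.08142 = 0.177384 m ≈ 177 mm

Δh = 177 mm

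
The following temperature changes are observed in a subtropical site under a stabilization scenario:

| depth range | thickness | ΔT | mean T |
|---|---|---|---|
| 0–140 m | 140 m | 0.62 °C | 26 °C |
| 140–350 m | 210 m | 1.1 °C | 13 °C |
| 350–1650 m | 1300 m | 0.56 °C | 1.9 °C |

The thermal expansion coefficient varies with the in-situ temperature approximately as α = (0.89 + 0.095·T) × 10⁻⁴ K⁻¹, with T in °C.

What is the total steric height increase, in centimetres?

Layer 1: α = (0.89 + 0.095×26)×10⁻⁴ = 3.36×10⁻⁴ K⁻¹
Layer 2: α = (0.89 + 0.095×13)×10⁻⁴ = 2.125×10⁻⁴ K⁻¹
Layer 3: α = (0.89 + 0.095×1.9)×10⁻⁴ = 1.0705×10⁻⁴ K⁻¹
Layer 1: 3.36×10⁻⁴ × 0.62 × 140 = 0.0291648 m
210 × 1.1 × 2.125×10⁻⁴ = 0.0490875 m
Layer 3: 1300 × 1.0705×10⁻⁴ × 0.56 = 0.0779324 m
Δh = 0.0291648 + 0.0490875 + 0.0779324 = 0.1561847 m

15.6 cm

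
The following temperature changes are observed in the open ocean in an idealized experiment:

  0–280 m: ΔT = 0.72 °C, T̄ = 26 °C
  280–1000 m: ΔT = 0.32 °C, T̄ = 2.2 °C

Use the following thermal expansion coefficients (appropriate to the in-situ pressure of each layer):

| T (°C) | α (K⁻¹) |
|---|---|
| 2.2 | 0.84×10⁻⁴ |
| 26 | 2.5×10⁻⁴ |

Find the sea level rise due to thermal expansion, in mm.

70 mm

Layer 1 at 26 °C → α = 2.5×10⁻⁴ K⁻¹
Layer 2 at 2.2 °C → α = 0.84×10⁻⁴ K⁻¹
0–280 m: 0.72 × 2.5×10⁻⁴ × 280 = 0.05040 m
280–1000 m: 0.32 × 0.84×10⁻⁴ × 720 = 0.0193536 m
Δh = 0.05040 + 0.0193536 = 0.0697536 m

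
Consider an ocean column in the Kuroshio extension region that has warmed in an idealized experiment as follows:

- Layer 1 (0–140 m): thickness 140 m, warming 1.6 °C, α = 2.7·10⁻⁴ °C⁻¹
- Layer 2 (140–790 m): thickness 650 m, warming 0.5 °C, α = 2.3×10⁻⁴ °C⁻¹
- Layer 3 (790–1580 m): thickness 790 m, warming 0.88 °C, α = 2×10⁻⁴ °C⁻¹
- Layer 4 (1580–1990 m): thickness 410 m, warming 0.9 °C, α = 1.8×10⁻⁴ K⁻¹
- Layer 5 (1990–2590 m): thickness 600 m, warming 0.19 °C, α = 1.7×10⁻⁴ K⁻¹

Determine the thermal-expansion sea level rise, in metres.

Δh ≈ 0.360 m

Layer 1: 140 × 1.6 × 2.7×10⁻⁴ = 0.06048 m
Layer 2: 650 × 0.5 × 2.3×10⁻⁴ = 0.07475 m
790–1580 m: 0.88 × 790 × 2×10⁻⁴ = 0.13904 m
Layer 4: 1.8×10⁻⁴ × 410 × 0.9 = 0.06642 m
Layer 5: 600 × 1.7×10⁻⁴ × 0.19 = 0.01938 m
Δh = 0.06048 + 0.07475 + 0.13904 + 0.06642 + 0.01938 = 0.36007 m ≈ 0.360 m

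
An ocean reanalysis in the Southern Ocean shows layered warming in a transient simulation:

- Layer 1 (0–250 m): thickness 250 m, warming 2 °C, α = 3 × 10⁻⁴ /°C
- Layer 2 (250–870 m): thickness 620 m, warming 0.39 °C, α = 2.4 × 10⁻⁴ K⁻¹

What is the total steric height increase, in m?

Δh = 0.208 m

0–250 m: 2 × 250 × 3×10⁻⁴ = 0.15000 m
0.39 × 620 × 2.4×10⁻⁴ = 0.058032 m
Δh = 0.15000 + 0.058032 = 0.208032 m ≈ 0.208 m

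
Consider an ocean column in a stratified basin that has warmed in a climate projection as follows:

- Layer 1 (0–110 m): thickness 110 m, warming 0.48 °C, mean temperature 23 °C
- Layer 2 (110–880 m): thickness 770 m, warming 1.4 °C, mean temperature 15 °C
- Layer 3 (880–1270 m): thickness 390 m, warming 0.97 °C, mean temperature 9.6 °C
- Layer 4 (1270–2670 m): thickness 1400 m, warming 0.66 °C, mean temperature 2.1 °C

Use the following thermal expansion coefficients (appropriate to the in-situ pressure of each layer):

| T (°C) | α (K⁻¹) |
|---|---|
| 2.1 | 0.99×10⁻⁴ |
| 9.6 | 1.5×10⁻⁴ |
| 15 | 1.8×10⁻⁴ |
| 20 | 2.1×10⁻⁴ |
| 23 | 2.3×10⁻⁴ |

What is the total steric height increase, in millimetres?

Δh ≈ 350 mm

Layer 1 at 23 °C → α = 2.3×10⁻⁴ K⁻¹
Layer 2 at 15 °C → α = 1.8×10⁻⁴ K⁻¹
Layer 3 at 9.6 °C → α = 1.5×10⁻⁴ K⁻¹
Layer 4 at 2.1 °C → α = 0.99×10⁻⁴ K⁻¹
0–110 m: 110 × 2.3×10⁻⁴ × 0.48 = 0.012144 m
110–880 m: 1.4 × 770 × 1.8×10⁻⁴ = 0.19404 m
0.97 × 1.5×10⁻⁴ × 390 = 0.056745 m
1270–2670 m: 0.66 × 1400 × 0.99×10⁻⁴ = 0.091476 m
Δh = 0.012144 + 0.19404 + 0.056745 + 0.091476 = 0.354405 m ≈ 350 mm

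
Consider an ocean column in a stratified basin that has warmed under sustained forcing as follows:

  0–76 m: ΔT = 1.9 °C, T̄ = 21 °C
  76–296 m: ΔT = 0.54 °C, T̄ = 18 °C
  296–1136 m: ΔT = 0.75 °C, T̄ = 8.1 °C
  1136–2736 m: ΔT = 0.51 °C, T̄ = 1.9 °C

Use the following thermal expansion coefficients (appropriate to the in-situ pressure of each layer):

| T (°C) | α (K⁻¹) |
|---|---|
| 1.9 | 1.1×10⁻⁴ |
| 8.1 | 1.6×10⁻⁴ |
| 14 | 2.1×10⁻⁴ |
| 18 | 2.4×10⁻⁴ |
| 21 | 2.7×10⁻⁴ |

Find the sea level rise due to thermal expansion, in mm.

Layer 1 at 21 °C → α = 2.7×10⁻⁴ K⁻¹
Layer 2 at 18 °C → α = 2.4×10⁻⁴ K⁻¹
Layer 3 at 8.1 °C → α = 1.6×10⁻⁴ K⁻¹
Layer 4 at 1.9 °C → α = 1.1×10⁻⁴ K⁻¹
Layer 1: 76 × 2.7×10⁻⁴ × 1.9 = 0.038988 m
Layer 2: 0.54 × 2.4×10⁻⁴ × 220 = 0.028512 m
Layer 3: 0.75 × 1.6×10⁻⁴ × 840 = 0.10080 m
Layer 4: 1.1×10⁻⁴ × 0.51 × 1600 = 0.08976 m
Δh = 0.038988 + 0.028512 + 0.10080 + 0.08976 = 0.25806 m

Δh = 260 mm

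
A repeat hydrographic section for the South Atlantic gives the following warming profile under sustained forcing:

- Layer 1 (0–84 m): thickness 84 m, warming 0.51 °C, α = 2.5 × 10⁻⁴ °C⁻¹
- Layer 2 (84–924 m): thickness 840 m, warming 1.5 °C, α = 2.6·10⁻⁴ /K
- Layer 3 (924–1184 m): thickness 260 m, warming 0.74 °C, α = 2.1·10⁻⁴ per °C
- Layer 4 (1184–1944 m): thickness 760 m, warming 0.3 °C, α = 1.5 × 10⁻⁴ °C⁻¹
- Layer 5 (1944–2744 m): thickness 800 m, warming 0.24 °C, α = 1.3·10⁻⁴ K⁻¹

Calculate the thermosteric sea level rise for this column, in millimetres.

0–84 m: 0.51 × 84 × 2.5×10⁻⁴ = 0.01071 m
1.5 × 840 × 2.6×10⁻⁴ = 0.32760 m
2.1×10⁻⁴ × 0.74 × 260 = 0.040404 m
0.3 × 1.5×10⁻⁴ × 760 = 0.03420 m
1944–2744 m: 0.24 × 800 × 1.3×10⁻⁴ = 0.02496 m
Δh = 0.01071 + 0.32760 + 0.040404 + 0.03420 + 0.02496 = 0.437874 m

Δh ≈ 438 mm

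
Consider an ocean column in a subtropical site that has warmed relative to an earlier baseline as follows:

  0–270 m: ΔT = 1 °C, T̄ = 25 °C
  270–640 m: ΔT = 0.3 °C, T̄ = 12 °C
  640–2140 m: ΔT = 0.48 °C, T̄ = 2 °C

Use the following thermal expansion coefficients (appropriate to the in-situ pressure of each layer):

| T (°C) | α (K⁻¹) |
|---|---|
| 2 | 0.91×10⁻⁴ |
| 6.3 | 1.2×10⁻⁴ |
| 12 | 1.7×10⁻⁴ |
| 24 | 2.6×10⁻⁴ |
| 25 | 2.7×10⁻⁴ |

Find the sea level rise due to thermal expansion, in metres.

Layer 1 at 25 °C → α = 2.7×10⁻⁴ K⁻¹
Layer 2 at 12 °C → α = 1.7×10⁻⁴ K⁻¹
Layer 3 at 2 °C → α = 0.91×10⁻⁴ K⁻¹
Layer 1: 270 × 2.7×10⁻⁴ × 1 = 0.07290 m
1.7×10⁻⁴ × 0.3 × 370 = 0.01887 m
640–2140 m: 1500 × 0.91×10⁻⁴ × 0.48 = 0.06552 m
Δh = 0.07290 + 0.01887 + 0.06552 = 0.15729 m

0.16 m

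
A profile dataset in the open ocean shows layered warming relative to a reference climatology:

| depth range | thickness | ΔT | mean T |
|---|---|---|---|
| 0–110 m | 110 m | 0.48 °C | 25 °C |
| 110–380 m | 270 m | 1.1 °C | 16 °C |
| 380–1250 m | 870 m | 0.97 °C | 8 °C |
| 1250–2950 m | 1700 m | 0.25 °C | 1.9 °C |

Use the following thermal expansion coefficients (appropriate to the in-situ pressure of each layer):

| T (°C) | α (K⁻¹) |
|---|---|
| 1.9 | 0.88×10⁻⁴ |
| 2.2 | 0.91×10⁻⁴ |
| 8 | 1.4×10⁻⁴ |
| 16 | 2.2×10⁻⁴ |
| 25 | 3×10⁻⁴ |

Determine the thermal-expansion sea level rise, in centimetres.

23.7 cm of thermosteric rise

Layer 1 at 25 °C → α = 3×10⁻⁴ K⁻¹
Layer 2 at 16 °C → α = 2.2×10⁻⁴ K⁻¹
Layer 3 at 8 °C → α = 1.4×10⁻⁴ K⁻¹
Layer 4 at 1.9 °C → α = 0.88×10⁻⁴ K⁻¹
110 × 0.48 × 3×10⁻⁴ = 0.01584 m
110–380 m: 1.1 × 2.2×10⁻⁴ × 270 = 0.06534 m
Layer 3: 870 × 1.4×10⁻⁴ × 0.97 = 0.118146 m
0.25 × 1700 × 0.88×10⁻⁴ = 0.03740 m
Δh = 0.01584 + 0.06534 + 0.118146 + 0.03740 = 0.236726 m ≈ 23.7 cm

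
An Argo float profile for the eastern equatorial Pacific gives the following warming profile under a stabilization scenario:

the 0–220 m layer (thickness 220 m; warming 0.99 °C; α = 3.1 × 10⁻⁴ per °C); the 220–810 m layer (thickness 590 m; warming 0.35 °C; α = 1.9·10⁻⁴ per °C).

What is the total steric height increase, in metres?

Layer 1: 220 × 0.99 × 3.1×10⁻⁴ = 0.067518 m
Layer 2: 0.35 × 1.9×10⁻⁴ × 590 = 0.039235 m
Δh = 0.067518 + 0.039235 = 0.106753 m ≈ 0.107 m

0.107 m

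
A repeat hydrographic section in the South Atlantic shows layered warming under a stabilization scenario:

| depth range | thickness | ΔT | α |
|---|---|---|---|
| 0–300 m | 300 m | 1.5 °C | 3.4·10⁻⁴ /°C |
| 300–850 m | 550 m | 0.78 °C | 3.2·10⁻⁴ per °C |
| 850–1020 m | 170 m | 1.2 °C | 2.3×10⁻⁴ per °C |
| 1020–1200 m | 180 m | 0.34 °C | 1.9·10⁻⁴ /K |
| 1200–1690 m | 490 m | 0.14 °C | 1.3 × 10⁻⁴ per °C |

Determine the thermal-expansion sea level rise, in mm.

358 mm of thermosteric rise

Layer 1: 1.5 × 3.4×10⁻⁴ × 300 = 0.15300 m
Layer 2: 550 × 0.78 × 3.2×10⁻⁴ = 0.13728 m
850–1020 m: 170 × 2.3×10⁻⁴ × 1.2 = 0.04692 m
1020–1200 m: 180 × 1.9×10⁻⁴ × 0.34 = 0.011628 m
Layer 5: 490 × 0.14 × 1.3×10⁻⁴ = 0.008918 m
Δh = 0.15300 + 0.13728 + 0.04692 + 0.011628 + 0.008918 = 0.357746 m ≈ 358 mm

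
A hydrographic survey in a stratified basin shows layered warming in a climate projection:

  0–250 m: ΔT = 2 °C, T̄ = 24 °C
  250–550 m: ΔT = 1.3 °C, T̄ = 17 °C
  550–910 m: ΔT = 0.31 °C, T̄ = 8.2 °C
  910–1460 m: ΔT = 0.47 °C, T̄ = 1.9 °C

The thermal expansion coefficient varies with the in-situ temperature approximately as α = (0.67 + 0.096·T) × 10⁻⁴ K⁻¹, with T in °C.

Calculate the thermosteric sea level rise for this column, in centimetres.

about 28 cm

Layer 1: α = (0.67 + 0.096×24)×10⁻⁴ = 2.974×10⁻⁴ K⁻¹
Layer 2: α = (0.67 + 0.096×17)×10⁻⁴ = 2.302×10⁻⁴ K⁻¹
Layer 3: α = (0.67 + 0.096×8.2)×10⁻⁴ = 1.4572×10⁻⁴ K⁻¹
Layer 4: α = (0.67 + 0.096×1.9)×10⁻⁴ = 0.8524×10⁻⁴ K⁻¹
2.974×10⁻⁴ × 250 × 2 = 0.14870 m
Layer 2: 2.302×10⁻⁴ × 1.3 × 300 = 0.089778 m
Layer 3: 0.31 × 1.4572×10⁻⁴ × 360 = 0.016262352 m
Layer 4: 550 × 0.8524×10⁻⁴ × 0.47 = 0.02203454 m
Δh = 0.14870 + 0.089778 + 0.016262352 + 0.02203454 = 0.276774892 m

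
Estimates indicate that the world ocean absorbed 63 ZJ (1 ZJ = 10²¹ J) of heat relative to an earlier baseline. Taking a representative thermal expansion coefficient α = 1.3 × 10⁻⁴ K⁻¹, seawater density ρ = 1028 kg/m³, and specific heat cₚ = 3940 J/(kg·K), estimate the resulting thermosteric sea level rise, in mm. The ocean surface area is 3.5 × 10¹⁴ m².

Δh ≈ 5.78 mm

Per unit area: Q = 63×10²¹ / (3.5×10¹⁴) = 1.8×10⁸ J/m²
Δh = αQ/(ρcₚ) = 1.3×10⁻⁴ × 1.8×10⁸ / (1028 × 3940) ≈ 0.0057773 m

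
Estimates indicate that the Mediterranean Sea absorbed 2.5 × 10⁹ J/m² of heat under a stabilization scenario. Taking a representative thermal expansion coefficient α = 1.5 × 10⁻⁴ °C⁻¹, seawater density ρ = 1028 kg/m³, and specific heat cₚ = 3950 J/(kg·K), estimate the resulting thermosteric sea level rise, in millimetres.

92.4 mm

Δh = αQ/(ρcₚ) = 1.5×10⁻⁴ × 2.5×10⁹ / (1028 × 3950) ≈ 0.092351 m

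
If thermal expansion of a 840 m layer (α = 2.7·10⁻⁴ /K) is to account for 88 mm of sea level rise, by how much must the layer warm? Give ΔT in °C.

ΔT = Δh/(αH) = 0.088 / (2.7×10⁻⁴ × 840) ≈ 0.3880 °C

about 0.388 °C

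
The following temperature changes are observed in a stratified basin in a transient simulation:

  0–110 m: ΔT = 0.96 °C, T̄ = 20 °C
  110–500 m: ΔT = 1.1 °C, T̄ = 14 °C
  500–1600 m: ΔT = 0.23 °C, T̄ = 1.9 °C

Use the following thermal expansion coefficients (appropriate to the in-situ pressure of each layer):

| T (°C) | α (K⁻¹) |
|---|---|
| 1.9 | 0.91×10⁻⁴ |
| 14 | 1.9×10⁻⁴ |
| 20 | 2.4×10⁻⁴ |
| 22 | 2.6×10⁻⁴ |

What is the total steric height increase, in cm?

about 13.0 cm

Layer 1 at 20 °C → α = 2.4×10⁻⁴ K⁻¹
Layer 2 at 14 °C → α = 1.9×10⁻⁴ K⁻¹
Layer 3 at 1.9 °C → α = 0.91×10⁻⁴ K⁻¹
0–110 m: 2.4×10⁻⁴ × 110 × 0.96 = 0.025344 m
110–500 m: 390 × 1.9×10⁻⁴ × 1.1 = 0.08151 m
500–1600 m: 0.23 × 1100 × 0.91×10⁻⁴ = 0.023023 m
Δh = 0.025344 + 0.08151 + 0.023023 = 0.129877 m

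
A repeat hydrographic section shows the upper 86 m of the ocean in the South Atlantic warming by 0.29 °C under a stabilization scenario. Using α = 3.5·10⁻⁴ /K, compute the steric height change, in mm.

Δh = αΔT·H = 3.5×10⁻⁴ × 0.29 × 86 = 0.008729 m

about 8.73 mm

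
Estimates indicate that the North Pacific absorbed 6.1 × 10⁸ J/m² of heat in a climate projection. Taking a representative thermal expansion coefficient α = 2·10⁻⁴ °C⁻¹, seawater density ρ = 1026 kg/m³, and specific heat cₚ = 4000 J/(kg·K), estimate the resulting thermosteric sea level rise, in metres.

0.030 m of thermosteric rise

Δh = αQ/(ρcₚ) = 2×10⁻⁴ × 6.1×10⁸ / (1026 × 4000) ≈ 0.029727 m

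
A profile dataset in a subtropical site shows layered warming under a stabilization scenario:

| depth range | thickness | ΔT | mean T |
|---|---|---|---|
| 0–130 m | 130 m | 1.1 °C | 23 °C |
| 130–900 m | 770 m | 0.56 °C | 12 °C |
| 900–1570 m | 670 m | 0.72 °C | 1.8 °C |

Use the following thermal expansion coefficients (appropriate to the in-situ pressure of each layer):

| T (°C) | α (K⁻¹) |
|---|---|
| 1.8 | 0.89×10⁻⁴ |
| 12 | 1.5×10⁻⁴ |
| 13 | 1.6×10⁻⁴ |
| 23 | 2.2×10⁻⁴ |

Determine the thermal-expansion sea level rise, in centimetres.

Layer 1 at 23 °C → α = 2.2×10⁻⁴ K⁻¹
Layer 2 at 12 °C → α = 1.5×10⁻⁴ K⁻¹
Layer 3 at 1.8 °C → α = 0.89×10⁻⁴ K⁻¹
0–130 m: 2.2×10⁻⁴ × 1.1 × 130 = 0.03146 m
770 × 0.56 × 1.5×10⁻⁴ = 0.06468 m
900–1570 m: 0.89×10⁻⁴ × 670 × 0.72 = 0.0429336 m
Δh = 0.03146 + 0.06468 + 0.0429336 = 0.1390736 m

Δh ≈ 14 cm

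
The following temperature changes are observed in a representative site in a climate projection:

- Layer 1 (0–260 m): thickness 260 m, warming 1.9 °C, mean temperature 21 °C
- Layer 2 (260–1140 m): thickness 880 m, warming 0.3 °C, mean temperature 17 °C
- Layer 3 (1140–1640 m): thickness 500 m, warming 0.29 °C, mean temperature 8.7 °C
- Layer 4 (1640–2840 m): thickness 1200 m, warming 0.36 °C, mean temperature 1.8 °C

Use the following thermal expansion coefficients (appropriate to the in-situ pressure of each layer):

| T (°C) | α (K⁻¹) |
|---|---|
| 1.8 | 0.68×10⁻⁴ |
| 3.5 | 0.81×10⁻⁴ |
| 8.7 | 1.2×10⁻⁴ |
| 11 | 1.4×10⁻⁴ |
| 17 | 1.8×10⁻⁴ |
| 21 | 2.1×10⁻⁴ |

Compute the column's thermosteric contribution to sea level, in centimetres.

Δh ≈ 19.8 cm

Layer 1 at 21 °C → α = 2.1×10⁻⁴ K⁻¹
Layer 2 at 17 °C → α = 1.8×10⁻⁴ K⁻¹
Layer 3 at 8.7 °C → α = 1.2×10⁻⁴ K⁻¹
Layer 4 at 1.8 °C → α = 0.68×10⁻⁴ K⁻¹
0–260 m: 260 × 1.9 × 2.1×10⁻⁴ = 0.10374 m
Layer 2: 1.8×10⁻⁴ × 0.3 × 880 = 0.04752 m
0.29 × 1.2×10⁻⁴ × 500 = 0.01740 m
1640–2840 m: 0.36 × 1200 × 0.68×10⁻⁴ = 0.029376 m
Δh = 0.10374 + 0.04752 + 0.01740 + 0.029376 = 0.198036 m ≈ 19.8 cm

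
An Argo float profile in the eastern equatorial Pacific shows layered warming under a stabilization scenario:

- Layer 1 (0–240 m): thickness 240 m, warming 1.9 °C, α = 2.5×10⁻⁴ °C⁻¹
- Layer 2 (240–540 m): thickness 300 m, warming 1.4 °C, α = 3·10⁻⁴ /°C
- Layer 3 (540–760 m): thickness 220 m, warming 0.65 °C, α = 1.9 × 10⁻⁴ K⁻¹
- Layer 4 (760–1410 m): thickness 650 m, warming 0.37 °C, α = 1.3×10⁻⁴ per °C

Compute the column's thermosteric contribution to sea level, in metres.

0.298 m of thermosteric rise

240 × 2.5×10⁻⁴ × 1.9 = 0.11400 m
240–540 m: 3×10⁻⁴ × 300 × 1.4 = 0.12600 m
540–760 m: 1.9×10⁻⁴ × 220 × 0.65 = 0.02717 m
Layer 4: 650 × 1.3×10⁻⁴ × 0.37 = 0.031265 m
Δh = 0.11400 + 0.12600 + 0.02717 + 0.031265 = 0.298435 m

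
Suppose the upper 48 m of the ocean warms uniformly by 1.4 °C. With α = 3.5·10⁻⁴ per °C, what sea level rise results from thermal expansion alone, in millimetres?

Δh ≈ 23.5 mm

Δh = αΔT·H = 3.5×10⁻⁴ × 1.4 × 48 = 0.02352 m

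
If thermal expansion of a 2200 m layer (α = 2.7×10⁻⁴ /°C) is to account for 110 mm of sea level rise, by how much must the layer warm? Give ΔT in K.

0.185 K

ΔT = Δh/(αH) = 0.11 / (2.7×10⁻⁴ × 2200) ≈ 0.1852 K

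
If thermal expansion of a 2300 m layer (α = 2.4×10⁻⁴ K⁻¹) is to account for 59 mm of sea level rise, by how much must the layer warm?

0.11 K

ΔT = Δh/(αH) = 0.059 / (2.4×10⁻⁴ × 2300) ≈ 0.1069 K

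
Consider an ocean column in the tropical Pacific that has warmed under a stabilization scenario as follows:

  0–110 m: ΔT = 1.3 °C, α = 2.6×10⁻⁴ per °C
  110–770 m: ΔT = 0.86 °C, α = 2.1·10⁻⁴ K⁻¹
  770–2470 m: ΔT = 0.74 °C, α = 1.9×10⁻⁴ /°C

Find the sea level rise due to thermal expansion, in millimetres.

395 mm of thermosteric rise

Layer 1: 2.6×10⁻⁴ × 110 × 1.3 = 0.03718 m
110–770 m: 2.1×10⁻⁴ × 660 × 0.86 = 0.119196 m
Layer 3: 0.74 × 1700 × 1.9×10⁻⁴ = 0.23902 m
Δh = 0.03718 + 0.119196 + 0.23902 = 0.395396 m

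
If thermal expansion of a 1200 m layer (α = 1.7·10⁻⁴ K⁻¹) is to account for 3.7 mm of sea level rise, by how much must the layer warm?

ΔT = Δh/(αH) = 0.0037 / (1.7×10⁻⁴ × 1200) ≈ 0.01814 °C

about 0.0181 °C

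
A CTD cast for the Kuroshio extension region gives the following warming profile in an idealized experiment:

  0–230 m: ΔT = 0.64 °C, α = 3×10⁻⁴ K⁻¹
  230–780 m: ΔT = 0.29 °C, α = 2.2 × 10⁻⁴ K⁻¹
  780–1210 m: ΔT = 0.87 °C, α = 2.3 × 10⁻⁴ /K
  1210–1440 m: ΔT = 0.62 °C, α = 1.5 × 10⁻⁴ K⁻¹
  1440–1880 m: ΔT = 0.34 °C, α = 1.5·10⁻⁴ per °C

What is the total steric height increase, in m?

Δh ≈ 0.209 m

Layer 1: 230 × 3×10⁻⁴ × 0.64 = 0.04416 m
0.29 × 2.2×10⁻⁴ × 550 = 0.03509 m
430 × 0.87 × 2.3×10⁻⁴ = 0.086043 m
230 × 0.62 × 1.5×10⁻⁴ = 0.02139 m
1.5×10⁻⁴ × 0.34 × 440 = 0.02244 m
Δh = 0.04416 + 0.03509 + 0.086043 + 0.02139 + 0.02244 = 0.209123 m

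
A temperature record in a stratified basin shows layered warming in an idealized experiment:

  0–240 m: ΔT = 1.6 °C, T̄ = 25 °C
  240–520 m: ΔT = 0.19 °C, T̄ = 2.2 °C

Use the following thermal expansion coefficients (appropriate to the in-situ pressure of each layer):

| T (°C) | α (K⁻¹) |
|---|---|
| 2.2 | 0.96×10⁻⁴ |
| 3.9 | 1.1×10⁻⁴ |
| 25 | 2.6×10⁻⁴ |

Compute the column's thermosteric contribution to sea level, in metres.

0.105 m

Layer 1 at 25 °C → α = 2.6×10⁻⁴ K⁻¹
Layer 2 at 2.2 °C → α = 0.96×10⁻⁴ K⁻¹
0–240 m: 1.6 × 240 × 2.6×10⁻⁴ = 0.09984 m
280 × 0.19 × 0.96×10⁻⁴ = 0.0051072 m
Δh = 0.09984 + 0.0051072 = 0.1049472 m ≈ 0.105 m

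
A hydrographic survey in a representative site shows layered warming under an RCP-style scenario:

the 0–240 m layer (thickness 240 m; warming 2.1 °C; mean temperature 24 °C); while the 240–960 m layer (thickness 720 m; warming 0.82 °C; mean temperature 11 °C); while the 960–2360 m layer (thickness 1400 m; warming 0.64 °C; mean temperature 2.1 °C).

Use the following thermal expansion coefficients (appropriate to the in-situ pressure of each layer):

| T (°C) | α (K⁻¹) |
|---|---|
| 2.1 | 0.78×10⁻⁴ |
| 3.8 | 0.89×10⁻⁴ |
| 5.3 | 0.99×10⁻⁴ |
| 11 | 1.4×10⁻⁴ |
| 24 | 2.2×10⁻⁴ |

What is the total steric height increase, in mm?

Layer 1 at 24 °C → α = 2.2×10⁻⁴ K⁻¹
Layer 2 at 11 °C → α = 1.4×10⁻⁴ K⁻¹
Layer 3 at 2.1 °C → α = 0.78×10⁻⁴ K⁻¹
0–240 m: 240 × 2.2×10⁻⁴ × 2.1 = 0.11088 m
1.4×10⁻⁴ × 720 × 0.82 = 0.082656 m
960–2360 m: 1400 × 0.64 × 0.78×10⁻⁴ = 0.069888 m
Δh = 0.11088 + 0.082656 + 0.069888 = 0.263424 m

263 mm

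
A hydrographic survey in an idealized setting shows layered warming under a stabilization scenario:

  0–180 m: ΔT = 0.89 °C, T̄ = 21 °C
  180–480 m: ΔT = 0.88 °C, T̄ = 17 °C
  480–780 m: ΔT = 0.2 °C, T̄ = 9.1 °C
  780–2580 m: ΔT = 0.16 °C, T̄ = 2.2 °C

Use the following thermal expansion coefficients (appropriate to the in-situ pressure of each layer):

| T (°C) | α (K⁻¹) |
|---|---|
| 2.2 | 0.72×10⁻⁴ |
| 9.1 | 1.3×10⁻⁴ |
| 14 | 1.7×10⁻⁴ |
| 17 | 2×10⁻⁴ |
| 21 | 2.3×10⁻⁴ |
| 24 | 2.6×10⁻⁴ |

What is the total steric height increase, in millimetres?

Δh ≈ 120 mm

Layer 1 at 21 °C → α = 2.3×10⁻⁴ K⁻¹
Layer 2 at 17 °C → α = 2×10⁻⁴ K⁻¹
Layer 3 at 9.1 °C → α = 1.3×10⁻⁴ K⁻¹
Layer 4 at 2.2 °C → α = 0.72×10⁻⁴ K⁻¹
0.89 × 2.3×10⁻⁴ × 180 = 0.036846 m
Layer 2: 0.88 × 2×10⁻⁴ × 300 = 0.05280 m
300 × 1.3×10⁻⁴ × 0.2 = 0.00780 m
1800 × 0.72×10⁻⁴ × 0.16 = 0.020736 m
Δh = 0.036846 + 0.05280 + 0.00780 + 0.020736 = 0.118182 m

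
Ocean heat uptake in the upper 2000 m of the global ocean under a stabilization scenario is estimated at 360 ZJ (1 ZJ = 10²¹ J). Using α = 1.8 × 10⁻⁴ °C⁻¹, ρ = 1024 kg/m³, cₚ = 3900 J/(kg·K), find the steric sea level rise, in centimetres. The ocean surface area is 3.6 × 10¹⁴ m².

Per unit area: Q = 360×10²¹ / (3.6×10¹⁴) = 1×10⁹ J/m²
Δh = αQ/(ρcₚ) = 1.8×10⁻⁴ × 1×10⁹ / (1024 × 3900) ≈ 0.045072 m

Δh ≈ 4.51 cm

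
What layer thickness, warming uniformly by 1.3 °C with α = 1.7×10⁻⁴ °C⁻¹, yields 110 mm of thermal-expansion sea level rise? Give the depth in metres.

H ≈ 498 m

H = Δh/(αΔT) = 0.11 / (1.7×10⁻⁴ × 1.3) ≈ 497.7 m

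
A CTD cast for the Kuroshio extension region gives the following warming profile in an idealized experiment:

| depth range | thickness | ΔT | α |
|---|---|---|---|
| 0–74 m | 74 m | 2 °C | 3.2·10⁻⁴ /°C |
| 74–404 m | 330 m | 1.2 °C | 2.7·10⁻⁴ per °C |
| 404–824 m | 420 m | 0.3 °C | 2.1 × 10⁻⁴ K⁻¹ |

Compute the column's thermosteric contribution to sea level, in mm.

Δh ≈ 181 mm

74 × 2 × 3.2×10⁻⁴ = 0.04736 m
74–404 m: 330 × 1.2 × 2.7×10⁻⁴ = 0.10692 m
420 × 2.1×10⁻⁴ × 0.3 = 0.02646 m
Δh = 0.04736 + 0.10692 + 0.02646 = 0.18074 m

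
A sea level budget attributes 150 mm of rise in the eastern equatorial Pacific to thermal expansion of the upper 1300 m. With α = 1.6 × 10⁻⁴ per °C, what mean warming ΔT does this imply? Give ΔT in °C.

0.72 °C

ΔT = Δh/(αH) = 0.15 / (1.6×10⁻⁴ × 1300) ≈ 0.7212 °C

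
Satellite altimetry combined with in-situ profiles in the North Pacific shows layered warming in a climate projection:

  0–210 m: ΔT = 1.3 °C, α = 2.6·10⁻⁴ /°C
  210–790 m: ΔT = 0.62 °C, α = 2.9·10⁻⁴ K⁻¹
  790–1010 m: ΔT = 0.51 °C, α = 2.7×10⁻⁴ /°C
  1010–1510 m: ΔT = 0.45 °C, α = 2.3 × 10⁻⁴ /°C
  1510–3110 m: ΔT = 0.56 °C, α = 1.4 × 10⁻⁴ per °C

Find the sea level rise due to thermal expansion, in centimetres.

Δh = 38.3 cm

210 × 2.6×10⁻⁴ × 1.3 = 0.07098 m
Layer 2: 2.9×10⁻⁴ × 580 × 0.62 = 0.104284 m
Layer 3: 0.51 × 2.7×10⁻⁴ × 220 = 0.030294 m
Layer 4: 0.45 × 2.3×10⁻⁴ × 500 = 0.05175 m
Layer 5: 1.4×10⁻⁴ × 0.56 × 1600 = 0.12544 m
Δh = 0.07098 + 0.104284 + 0.030294 + 0.05175 + 0.12544 = 0.382748 m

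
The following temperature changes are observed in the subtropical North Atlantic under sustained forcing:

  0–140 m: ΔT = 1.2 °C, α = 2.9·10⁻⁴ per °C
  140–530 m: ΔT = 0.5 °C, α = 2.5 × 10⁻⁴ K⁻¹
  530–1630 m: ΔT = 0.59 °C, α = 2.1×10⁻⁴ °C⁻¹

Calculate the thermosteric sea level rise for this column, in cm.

Layer 1: 2.9×10⁻⁴ × 140 × 1.2 = 0.04872 m
Layer 2: 0.5 × 2.5×10⁻⁴ × 390 = 0.04875 m
1100 × 2.1×10⁻⁴ × 0.59 = 0.13629 m
Δh = 0.04872 + 0.04875 + 0.13629 = 0.23376 m ≈ 23 cm

Δh = 23 cm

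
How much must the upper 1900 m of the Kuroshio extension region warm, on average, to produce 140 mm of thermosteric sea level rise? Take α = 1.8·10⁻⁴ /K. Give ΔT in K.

about 0.409 K

ΔT = Δh/(αH) = 0.14 / (1.8×10⁻⁴ × 1900) ≈ 0.4094 K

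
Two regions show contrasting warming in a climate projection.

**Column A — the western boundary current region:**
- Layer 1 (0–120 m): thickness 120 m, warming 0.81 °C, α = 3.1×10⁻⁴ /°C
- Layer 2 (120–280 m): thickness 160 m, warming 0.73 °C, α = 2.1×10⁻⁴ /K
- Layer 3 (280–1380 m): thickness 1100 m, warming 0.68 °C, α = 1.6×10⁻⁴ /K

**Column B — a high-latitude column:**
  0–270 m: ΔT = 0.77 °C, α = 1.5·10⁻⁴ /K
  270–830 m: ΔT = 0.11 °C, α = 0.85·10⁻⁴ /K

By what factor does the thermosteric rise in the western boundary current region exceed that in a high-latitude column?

A Layer 1: 3.1×10⁻⁴ × 0.81 × 120 = 0.030132 m
A 0.73 × 2.1×10⁻⁴ × 160 = 0.024528 m
A Layer 3: 1100 × 1.6×10⁻⁴ × 0.68 = 0.11968 m
A total: 0.17434 m
B 270 × 1.5×10⁻⁴ × 0.77 = 0.031185 m
B 270–830 m: 0.85×10⁻⁴ × 0.11 × 560 = 0.005236 m
B total: 0.036421 m
Ratio: 0.17434 / 0.036421 ≈ 4.787

≈ 4.8×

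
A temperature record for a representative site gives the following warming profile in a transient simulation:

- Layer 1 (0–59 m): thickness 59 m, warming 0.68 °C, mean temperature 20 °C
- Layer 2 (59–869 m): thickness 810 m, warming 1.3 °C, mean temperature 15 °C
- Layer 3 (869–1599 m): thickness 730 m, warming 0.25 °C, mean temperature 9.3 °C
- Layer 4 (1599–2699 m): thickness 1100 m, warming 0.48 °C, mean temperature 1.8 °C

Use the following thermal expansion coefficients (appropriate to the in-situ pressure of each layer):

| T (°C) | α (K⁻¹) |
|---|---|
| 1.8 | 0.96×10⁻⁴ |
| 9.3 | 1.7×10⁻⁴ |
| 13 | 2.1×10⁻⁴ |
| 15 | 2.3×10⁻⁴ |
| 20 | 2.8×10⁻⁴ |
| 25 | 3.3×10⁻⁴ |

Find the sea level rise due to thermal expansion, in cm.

Layer 1 at 20 °C → α = 2.8×10⁻⁴ K⁻¹
Layer 2 at 15 °C → α = 2.3×10⁻⁴ K⁻¹
Layer 3 at 9.3 °C → α = 1.7×10⁻⁴ K⁻¹
Layer 4 at 1.8 °C → α = 0.96×10⁻⁴ K⁻¹
Layer 1: 0.68 × 2.8×10⁻⁴ × 59 = 0.0112336 m
59–869 m: 2.3×10⁻⁴ × 810 × 1.3 = 0.24219 m
730 × 0.25 × 1.7×10⁻⁴ = 0.031025 m
1599–2699 m: 1100 × 0.96×10⁻⁴ × 0.48 = 0.050688 m
Δh = 0.0112336 + 0.24219 + 0.031025 + 0.050688 = 0.3351366 m

34 cm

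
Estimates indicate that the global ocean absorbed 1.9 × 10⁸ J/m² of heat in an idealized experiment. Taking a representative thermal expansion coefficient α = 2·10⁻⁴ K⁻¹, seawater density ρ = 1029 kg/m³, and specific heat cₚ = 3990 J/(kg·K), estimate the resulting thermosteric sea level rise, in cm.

Δh = αQ/(ρcₚ) = 2×10⁻⁴ × 1.9×10⁸ / (1029 × 3990) ≈ 0.0092554 m

Δh = 0.93 cm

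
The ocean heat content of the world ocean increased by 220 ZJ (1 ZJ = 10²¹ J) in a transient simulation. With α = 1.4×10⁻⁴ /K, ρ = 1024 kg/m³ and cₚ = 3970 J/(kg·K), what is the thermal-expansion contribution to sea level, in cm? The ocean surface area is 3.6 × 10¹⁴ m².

Per unit area: Q = 220×10²¹ / (3.6×10¹⁴) ≈ 6.111×10⁸ J/m²
Δh = αQ/(ρcₚ) = 1.4×10⁻⁴ × 6.111×10⁸ / (1024 × 3970) ≈ 0.021045 m

Δh = 2.10 cm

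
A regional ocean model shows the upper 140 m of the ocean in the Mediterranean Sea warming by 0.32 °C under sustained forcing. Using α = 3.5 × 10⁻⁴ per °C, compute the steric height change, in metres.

Δh = αΔT·H = 3.5×10⁻⁴ × 0.32 × 140 = 0.01568 m

0.016 m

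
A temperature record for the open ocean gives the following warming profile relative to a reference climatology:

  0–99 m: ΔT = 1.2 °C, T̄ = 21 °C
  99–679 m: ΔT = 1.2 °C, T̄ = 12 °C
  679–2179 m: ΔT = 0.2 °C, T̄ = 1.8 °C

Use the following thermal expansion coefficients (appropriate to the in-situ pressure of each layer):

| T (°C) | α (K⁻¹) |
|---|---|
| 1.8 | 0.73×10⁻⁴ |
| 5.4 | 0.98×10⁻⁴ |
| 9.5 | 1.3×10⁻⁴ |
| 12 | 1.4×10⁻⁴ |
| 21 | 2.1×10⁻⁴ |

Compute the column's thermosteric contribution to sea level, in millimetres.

144 mm of thermosteric rise

Layer 1 at 21 °C → α = 2.1×10⁻⁴ K⁻¹
Layer 2 at 12 °C → α = 1.4×10⁻⁴ K⁻¹
Layer 3 at 1.8 °C → α = 0.73×10⁻⁴ K⁻¹
Layer 1: 2.1×10⁻⁴ × 1.2 × 99 = 0.024948 m
99–679 m: 580 × 1.2 × 1.4×10⁻⁴ = 0.09744 m
Layer 3: 0.2 × 1500 × 0.73×10⁻⁴ = 0.02190 m
Δh = 0.024948 + 0.09744 + 0.02190 = 0.144288 m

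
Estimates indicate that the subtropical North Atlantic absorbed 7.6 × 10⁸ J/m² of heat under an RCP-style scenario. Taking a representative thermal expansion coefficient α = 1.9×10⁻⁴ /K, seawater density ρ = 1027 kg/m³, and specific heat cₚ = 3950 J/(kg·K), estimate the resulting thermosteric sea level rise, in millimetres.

35.6 mm of thermosteric rise

Δh = αQ/(ρcₚ) = 1.9×10⁻⁴ × 7.6×10⁸ / (1027 × 3950) ≈ 0.035596 m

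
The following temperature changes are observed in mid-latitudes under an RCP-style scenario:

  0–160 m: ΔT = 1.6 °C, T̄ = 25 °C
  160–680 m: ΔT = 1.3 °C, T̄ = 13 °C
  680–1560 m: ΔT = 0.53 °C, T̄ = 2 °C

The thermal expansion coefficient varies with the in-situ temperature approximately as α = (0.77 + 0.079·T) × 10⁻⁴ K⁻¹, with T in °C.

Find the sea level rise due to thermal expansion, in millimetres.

Δh = 235 mm

Layer 1: α = (0.77 + 0.079×25)×10⁻⁴ = 2.745×10⁻⁴ K⁻¹
Layer 2: α = (0.77 + 0.079×13)×10⁻⁴ = 1.797×10⁻⁴ K⁻¹
Layer 3: α = (0.77 + 0.079×2)×10⁻⁴ = 0.928×10⁻⁴ K⁻¹
Layer 1: 1.6 × 160 × 2.745×10⁻⁴ = 0.070272 m
160–680 m: 1.3 × 520 × 1.797×10⁻⁴ = 0.1214772 m
680–1560 m: 0.928×10⁻⁴ × 0.53 × 880 = 0.04328192 m
Δh = 0.070272 + 0.1214772 + 0.04328192 = 0.23503112 m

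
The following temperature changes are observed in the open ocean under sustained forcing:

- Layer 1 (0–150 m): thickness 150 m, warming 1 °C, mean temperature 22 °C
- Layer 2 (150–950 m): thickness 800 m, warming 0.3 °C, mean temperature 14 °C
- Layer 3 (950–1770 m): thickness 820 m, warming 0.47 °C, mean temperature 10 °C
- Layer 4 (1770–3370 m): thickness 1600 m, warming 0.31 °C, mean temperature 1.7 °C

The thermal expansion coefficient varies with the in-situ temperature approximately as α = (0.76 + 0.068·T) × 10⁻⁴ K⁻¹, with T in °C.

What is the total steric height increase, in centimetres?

Δh ≈ 17.4 cm

Layer 1: α = (0.76 + 0.068×22)×10⁻⁴ = 2.256×10⁻⁴ K⁻¹
Layer 2: α = (0.76 + 0.068×14)×10⁻⁴ = 1.712×10⁻⁴ K⁻¹
Layer 3: α = (0.76 + 0.068×10)×10⁻⁴ = 1.44×10⁻⁴ K⁻¹
Layer 4: α = (0.76 + 0.068×1.7)×10⁻⁴ = 0.8756×10⁻⁴ K⁻¹
Layer 1: 2.256×10⁻⁴ × 150 × 1 = 0.03384 m
0.3 × 800 × 1.712×10⁻⁴ = 0.041088 m
Layer 3: 1.44×10⁻⁴ × 820 × 0.47 = 0.0554976 m
Layer 4: 0.31 × 0.8756×10⁻⁴ × 1600 = 0.04342976 m
Δh = 0.03384 + 0.041088 + 0.0554976 + 0.04342976 = 0.17385536 m ≈ 17.4 cm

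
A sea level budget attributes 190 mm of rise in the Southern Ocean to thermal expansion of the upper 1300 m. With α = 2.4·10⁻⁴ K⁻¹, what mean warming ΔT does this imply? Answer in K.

ΔT = Δh/(αH) = 0.19 / (2.4×10⁻⁴ × 1300) ≈ 0.6090 K

ΔT ≈ 0.609 K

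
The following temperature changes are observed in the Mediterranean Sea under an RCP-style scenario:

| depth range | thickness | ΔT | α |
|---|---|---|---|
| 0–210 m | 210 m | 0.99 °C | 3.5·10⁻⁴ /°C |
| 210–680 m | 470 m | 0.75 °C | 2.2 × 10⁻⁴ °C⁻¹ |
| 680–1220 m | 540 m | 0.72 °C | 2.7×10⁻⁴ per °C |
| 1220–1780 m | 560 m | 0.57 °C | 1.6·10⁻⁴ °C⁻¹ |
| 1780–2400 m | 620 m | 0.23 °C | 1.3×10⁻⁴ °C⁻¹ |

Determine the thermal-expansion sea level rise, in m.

Δh = 0.325 m

Layer 1: 0.99 × 210 × 3.5×10⁻⁴ = 0.072765 m
Layer 2: 470 × 0.75 × 2.2×10⁻⁴ = 0.07755 m
680–1220 m: 540 × 0.72 × 2.7×10⁻⁴ = 0.104976 m
1220–1780 m: 1.6×10⁻⁴ × 0.57 × 560 = 0.051072 m
1780–2400 m: 0.23 × 620 × 1.3×10⁻⁴ = 0.018538 m
Δh = 0.072765 + 0.07755 + 0.104976 + 0.051072 + 0.018538 = 0.324901 m ≈ 0.325 m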